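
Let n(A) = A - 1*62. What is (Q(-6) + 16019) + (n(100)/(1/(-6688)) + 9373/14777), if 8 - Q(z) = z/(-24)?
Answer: -2010656703/8444 ≈ -2.3812e+5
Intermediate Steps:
n(A) = -62 + A (n(A) = A - 62 = -62 + A)
Q(z) = 8 + z/24 (Q(z) = 8 - z/(-24) = 8 - z*(-1)/24 = 8 - (-1)*z/24 = 8 + z/24)
(Q(-6) + 16019) + (n(100)/(1/(-6688)) + 9373/14777) = ((8 + (1/24)*(-6)) + 16019) + ((-62 + 100)/(1/(-6688)) + 9373/14777) = ((8 - ¼) + 16019) + (38/(-1/6688) + 9373*(1/14777)) = (31/4 + 16019) + (38*(-6688) + 1339/2111) = 64107/4 + (-254144 + 1339/2111) = 64107/4 - 536496645/2111 = -2010656703/8444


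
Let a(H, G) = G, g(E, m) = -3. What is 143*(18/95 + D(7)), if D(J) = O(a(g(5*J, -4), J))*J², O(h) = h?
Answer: 4662229/95 ≈ 49076.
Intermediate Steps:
D(J) = J³ (D(J) = J*J² = J³)
143*(18/95 + D(7)) = 143*(18/95 + 7³) = 143*(18*(1/95) + 343) = 143*(18/95 + 343) = 143*(32603/95) = 4662229/95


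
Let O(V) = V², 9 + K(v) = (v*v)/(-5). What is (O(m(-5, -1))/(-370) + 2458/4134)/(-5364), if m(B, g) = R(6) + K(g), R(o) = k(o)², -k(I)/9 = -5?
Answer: 209967391897/102558339000 ≈ 2.0473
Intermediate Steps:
k(I) = 45 (k(I) = -9*(-5) = 45)
R(o) = 2025 (R(o) = 45² = 2025)
K(v) = -9 - v²/5 (K(v) = -9 + (v*v)/(-5) = -9 + v²*(-⅕) = -9 - v²/5)
m(B, g) = 2016 - g²/5 (m(B, g) = 2025 + (-9 - g²/5) = 2016 - g²/5)
(O(m(-5, -1))/(-370) + 2458/4134)/(-5364) = ((2016 - ⅕*(-1)²)²/(-370) + 2458/4134)/(-5364) = ((2016 - ⅕*1)²*(-1/370) + 2458*(1/4134))*(-1/5364) = ((2016 - ⅕)²*(-1/370) + 1229/2067)*(-1/5364) = ((10079/5)²*(-1/370) + 1229/2067)*(-1/5364) = ((101586241/25)*(-1/370) + 1229/2067)*(-1/5364) = (-101586241/9250 + 1229/2067)*(-1/5364) = -209967391897/19119750*(-1/5364) = 209967391897/102558339000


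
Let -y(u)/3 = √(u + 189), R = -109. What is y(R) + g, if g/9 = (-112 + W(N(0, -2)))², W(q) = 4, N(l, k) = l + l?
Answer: 104976 - 12*√5 ≈ 1.0495e+5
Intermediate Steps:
N(l, k) = 2*l
y(u) = -3*√(189 + u) (y(u) = -3*√(u + 189) = -3*√(189 + u))
g = 104976 (g = 9*(-112 + 4)² = 9*(-108)² = 9*11664 = 104976)
y(R) + g = -3*√(189 - 109) + 104976 = -12*√5 + 104976 = 104976 - 12*√5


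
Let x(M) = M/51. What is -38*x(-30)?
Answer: 380/17 ≈ 22.353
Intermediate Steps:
x(M) = M/51 (x(M) = M*(1/51) = M/51)
-38*x(-30) = -38*(-30)/51 = -38*(-10/17) = 380/17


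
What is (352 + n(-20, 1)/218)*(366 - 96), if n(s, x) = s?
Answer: 10356660/109 ≈ 95015.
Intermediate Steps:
(352 + n(-20, 1)/218)*(366 - 96) = (352 - 20/218)*(366 - 96) = (352 - 20*1/218)*270 = (352 - 10/109)*270 = (38358/109)*270 = 10356660/109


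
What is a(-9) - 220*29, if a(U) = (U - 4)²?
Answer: -6211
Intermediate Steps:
a(U) = (-4 + U)²
a(-9) - 220*29 = (-4 - 9)² - 220*29 = (-13)² - 6380 = 169 - 6380 = -6211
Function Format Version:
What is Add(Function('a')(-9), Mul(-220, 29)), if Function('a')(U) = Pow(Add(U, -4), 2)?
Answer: -6211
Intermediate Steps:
Function('a')(U) = Pow(Add(-4, U), 2)
Add(Function('a')(-9), Mul(-220, 29)) = Add(Pow(Add(-4, -9), 2), Mul(-220, 29)) = Add(Pow(-13, 2), -6380) = Add(169, -6380) = -6211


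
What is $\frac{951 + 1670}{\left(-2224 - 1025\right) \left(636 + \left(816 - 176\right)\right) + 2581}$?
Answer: $- \frac{2621}{4143143} \approx -0.00063261$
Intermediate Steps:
$\frac{951 + 1670}{\left(-2224 - 1025\right) \left(636 + \left(816 - 176\right)\right) + 2581} = \frac{2621}{- 3249 \left(636 + 640\right) + 2581} = \frac{2621}{\left(-3249\right) 1276 + 2581} = \frac{2621}{-4145724 + 2581} = \frac{2621}{-4143143} = 2621 \left(- \frac{1}{4143143}\right) = - \frac{2621}{4143143}$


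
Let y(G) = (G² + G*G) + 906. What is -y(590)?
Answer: -697106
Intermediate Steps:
y(G) = 906 + 2*G² (y(G) = (G² + G²) + 906 = 2*G² + 906 = 906 + 2*G²)
-y(590) = -(906 + 2*590²) = -(906 + 2*348100) = -(906 + 696200) = -1*697106 = -697106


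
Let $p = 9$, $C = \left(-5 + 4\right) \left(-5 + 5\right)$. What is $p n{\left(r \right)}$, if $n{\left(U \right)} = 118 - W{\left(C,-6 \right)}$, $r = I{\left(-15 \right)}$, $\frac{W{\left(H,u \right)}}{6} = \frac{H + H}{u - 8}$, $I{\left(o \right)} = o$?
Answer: $1062$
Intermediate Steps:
$C = 0$ ($C = \left(-1\right) 0 = 0$)
$W{\left(H,u \right)} = \frac{12 H}{-8 + u}$ ($W{\left(H,u \right)} = 6 \frac{H + H}{u - 8} = 6 \frac{2 H}{-8 + u} = \frac{12 H}{-8 + u}$)
$r = -15$
$n{\left(U \right)} = 118$ ($n{\left(U \right)} = 118 - 12 \cdot 0 \frac{1}{-8 - 6} = 118 - 12 \cdot 0 \frac{1}{-14} = 118 - 12 \cdot 0 \left(- \frac{1}{14}\right) = 118 - 0 = 118 + 0 = 118$)
$p n{\left(r \right)} = 9 \cdot 118 = 1062$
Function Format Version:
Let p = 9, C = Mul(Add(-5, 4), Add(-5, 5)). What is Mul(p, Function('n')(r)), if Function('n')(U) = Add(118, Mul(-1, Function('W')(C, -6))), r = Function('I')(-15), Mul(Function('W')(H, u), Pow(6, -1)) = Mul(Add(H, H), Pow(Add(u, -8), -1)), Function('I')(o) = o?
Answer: 1062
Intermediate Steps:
C = 0 (C = Mul(-1, 0) = 0)
Function('W')(H, u) = Mul(12, H, Pow(Add(-8, u), -1)) (Function('W')(H, u) = Mul(6, Mul(Add(H, H), Pow(Add(u, -8), -1))) = Mul(6, Mul(Mul(2, H), Pow(Add(-8, u), -1))) = Mul(6, Mul(2, H, Pow(Add(-8, u), -1))) = Mul(12, H, Pow(Add(-8, u), -1)))
r = -15
Function('n')(U) = 118 (Function('n')(U) = Add(118, Mul(-1, Mul(12, 0, Pow(Add(-8, -6), -1)))) = Add(118, Mul(-1, Mul(12, 0, Pow(-14, -1)))) = Add(118, Mul(-1, Mul(12, 0, Rational(-1, 14)))) = Add(118, Mul(-1, 0)) = Add(118, 0) = 118)
Mul(p, Function('n')(r)) = Mul(9, 118) = 1062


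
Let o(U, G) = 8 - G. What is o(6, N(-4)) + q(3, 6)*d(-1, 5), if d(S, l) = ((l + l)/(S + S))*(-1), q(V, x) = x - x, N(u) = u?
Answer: 12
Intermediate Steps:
q(V, x) = 0
d(S, l) = -l/S (d(S, l) = ((2*l)/((2*S)))*(-1) = ((2*l)*(1/(2*S)))*(-1) = (l/S)*(-1) = -l/S)
o(6, N(-4)) + q(3, 6)*d(-1, 5) = (8 - 1*(-4)) + 0*(-1*5/(-1)) = (8 + 4) + 0*(-1*5*(-1)) = 12 + 0*5 = 12 + 0 = 12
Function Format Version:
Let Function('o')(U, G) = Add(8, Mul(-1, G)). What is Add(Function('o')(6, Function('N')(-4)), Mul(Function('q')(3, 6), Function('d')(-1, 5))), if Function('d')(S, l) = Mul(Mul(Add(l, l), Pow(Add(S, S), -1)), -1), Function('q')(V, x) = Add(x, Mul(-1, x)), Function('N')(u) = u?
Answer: 12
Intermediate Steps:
Function('q')(V, x) = 0
Function('d')(S, l) = Mul(-1, l, Pow(S, -1)) (Function('d')(S, l) = Mul(Mul(Mul(2, l), Pow(Mul(2, S), -1)), -1) = Mul(Mul(Mul(2, l), Mul(Rational(1, 2), Pow(S, -1))), -1) = Mul(Mul(l, Pow(S, -1)), -1) = Mul(-1, l, Pow(S, -1)))
Add(Function('o')(6, Function('N')(-4)), Mul(Function('q')(3, 6), Function('d')(-1, 5))) = Add(Add(8, Mul(-1, -4)), Mul(0, Mul(-1, 5, Pow(-1, -1)))) = Add(Add(8, 4), Mul(0, Mul(-1, 5, -1))) = Add(12, Mul(0, 5)) = Add(12, 0) = 12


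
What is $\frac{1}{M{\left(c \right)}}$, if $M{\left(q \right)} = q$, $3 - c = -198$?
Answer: $\frac{1}{201} \approx 0.0049751$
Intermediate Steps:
$c = 201$ ($c = 3 - -198 = 3 + 198 = 201$)
$\frac{1}{M{\left(c \right)}} = \frac{1}{201}$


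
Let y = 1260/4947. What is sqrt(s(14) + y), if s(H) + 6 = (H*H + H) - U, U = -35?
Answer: sqrt(650581619)/1649 ≈ 15.468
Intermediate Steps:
s(H) = 29 + H + H**2 (s(H) = -6 + ((H*H + H) - 1*(-35)) = -6 + ((H**2 + H) + 35) = -6 + ((H + H**2) + 35) = -6 + (35 + H + H**2) = 29 + H + H**2)
y = 420/1649 (y = 1260*(1/4947) = 420/1649 ≈ 0.25470)
sqrt(s(14) + y) = sqrt((29 + 14 + 14**2) + 420/1649) = sqrt((29 + 14 + 196) + 420/1649) = sqrt(239 + 420/1649) = sqrt(394531/1649) = sqrt(650581619)/1649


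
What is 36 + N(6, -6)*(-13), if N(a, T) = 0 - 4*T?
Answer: -276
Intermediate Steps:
N(a, T) = -4*T
36 + N(6, -6)*(-13) = 36 - 4*(-6)*(-13) = 36 + 24*(-13) = 36 - 312 = -276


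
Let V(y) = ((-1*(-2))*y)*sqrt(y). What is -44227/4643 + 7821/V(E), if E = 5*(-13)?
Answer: -44227/4643 + 7821*I*sqrt(65)/8450 ≈ -9.5255 + 7.4621*I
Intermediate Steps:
E = -65
V(y) = 2*y**(3/2) (V(y) = (2*y)*sqrt(y) = 2*y**(3/2))
-44227/4643 + 7821/V(E) = -44227/4643 + 7821/((2*(-65)**(3/2))) = -44227*1/4643 + 7821/((2*(-65*I*sqrt(65)))) = -44227/4643 + 7821/((-130*I*sqrt(65))) = -44227/4643 + 7821*(I*sqrt(65)/8450) = -44227/4643 + 7821*I*sqrt(65)/8450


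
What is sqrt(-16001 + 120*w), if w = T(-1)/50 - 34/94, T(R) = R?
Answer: I*sqrt(886184765)/235 ≈ 126.68*I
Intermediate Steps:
w = -897/2350 (w = -1/50 - 34/94 = -1*1/50 - 34*1/94 = -1/50 - 17/47 = -897/2350 ≈ -0.38170)
sqrt(-16001 + 120*w) = sqrt(-16001 + 120*(-897/2350)) = sqrt(-16001 - 10764/235) = sqrt(-3770999/235) = I*sqrt(886184765)/235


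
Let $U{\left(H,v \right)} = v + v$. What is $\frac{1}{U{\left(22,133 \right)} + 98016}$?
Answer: $\frac{1}{98282} \approx 1.0175 \cdot 10^{-5}$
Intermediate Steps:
$U{\left(H,v \right)} = 2 v$
$\frac{1}{U{\left(22,133 \right)} + 98016} = \frac{1}{2 \cdot 133 + 98016} = \frac{1}{266 + 98016} = \frac{1}{98282}$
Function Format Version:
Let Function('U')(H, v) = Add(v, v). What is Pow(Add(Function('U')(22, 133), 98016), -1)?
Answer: Rational(1, 98282) ≈ 1.0175e-5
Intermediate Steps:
Function('U')(H, v) = Mul(2, v)
Pow(Add(Function('U')(22, 133), 98016), -1) = Pow(Add(Mul(2, 133), 98016), -1) = Pow(Add(266, 98016), -1) = Pow(98282, -1) = Rational(1, 98282)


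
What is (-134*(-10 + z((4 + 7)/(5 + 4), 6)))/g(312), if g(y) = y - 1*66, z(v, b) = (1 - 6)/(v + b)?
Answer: 9313/1599 ≈ 5.8243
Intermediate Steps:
z(v, b) = -5/(b + v)
g(y) = -66 + y (g(y) = y - 66 = -66 + y)
(-134*(-10 + z((4 + 7)/(5 + 4), 6)))/g(312) = (-134*(-10 - 5/(6 + (4 + 7)/(5 + 4))))/(-66 + 312) = -134*(-10 - 5/(6 + 11/9))/246 = -134*(-10 - 5/(6 + 11*(1/9)))*(1/246) = -134*(-10 - 5/(6 + 11/9))*(1/246) = -134*(-10 - 5/65/9)*(1/246) = -134*(-10 - 5*9/65)*(1/246) = -134*(-10 - 9/13)*(1/246) = -134*(-139/13)*(1/246) = (18626/13)*(1/246) = 9313/1599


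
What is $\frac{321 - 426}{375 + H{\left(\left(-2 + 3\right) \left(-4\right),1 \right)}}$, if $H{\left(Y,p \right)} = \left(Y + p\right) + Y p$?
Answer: $- \frac{105}{368} \approx -0.28533$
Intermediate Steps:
$H{\left(Y,p \right)} = Y + p + Y p$
$\frac{321 - 426}{375 + H{\left(\left(-2 + 3\right) \left(-4\right),1 \right)}} = \frac{321 - 426}{375 + \left(\left(-2 + 3\right) \left(-4\right) + 1 + \left(-2 + 3\right) \left(-4\right) 1\right)} = - \frac{105}{375 + \left(1 \left(-4\right) + 1 + 1 \left(-4\right) 1\right)} = - \frac{105}{375 - 7} = - \frac{105}{368}$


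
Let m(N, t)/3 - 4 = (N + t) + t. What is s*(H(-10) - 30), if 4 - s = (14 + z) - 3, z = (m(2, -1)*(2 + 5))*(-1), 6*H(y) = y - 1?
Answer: -14707/6 ≈ -2451.2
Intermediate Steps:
m(N, t) = 12 + 3*N + 6*t (m(N, t) = 12 + 3*((N + t) + t) = 12 + 3*(N + 2*t) = 12 + (3*N + 6*t) = 12 + 3*N + 6*t)
H(y) = -⅙ + y/6 (H(y) = (y - 1)/6 = (-1 + y)/6 = -⅙ + y/6)
z = -84 (z = ((12 + 3*2 + 6*(-1))*(2 + 5))*(-1) = ((12 + 6 - 6)*7)*(-1) = (12*7)*(-1) = 84*(-1) = -84)
s = 77 (s = 4 - ((14 - 84) - 3) = 4 - (-70 - 3) = 4 - 1*(-73) = 4 + 73 = 77)
s*(H(-10) - 30) = 77*((-⅙ + (⅙)*(-10)) - 30) = 77*((-⅙ - 5/3) - 30) = 77*(-11/6 - 30) = 77*(-191/6) = -14707/6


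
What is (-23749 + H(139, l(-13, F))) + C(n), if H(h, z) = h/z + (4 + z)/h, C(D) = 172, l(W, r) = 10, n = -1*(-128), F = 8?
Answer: -32752569/1390 ≈ -23563.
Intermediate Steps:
n = 128
H(h, z) = h/z + (4 + z)/h
(-23749 + H(139, l(-13, F))) + C(n) = (-23749 + (4/139 + 139/10 + 10/139)) + 172 = (-23749 + 19461/1390) + 172 = -32991649/1390 + 172 = -32752569/1390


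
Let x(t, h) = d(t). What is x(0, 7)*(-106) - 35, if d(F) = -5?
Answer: 495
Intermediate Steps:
x(t, h) = -5
x(0, 7)*(-106) - 35 = -5*(-106) - 35 = 530 - 35 = 495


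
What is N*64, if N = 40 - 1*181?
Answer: -9024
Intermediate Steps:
N = -141 (N = 40 - 181 = -141)
N*64 = -141*64 = -9024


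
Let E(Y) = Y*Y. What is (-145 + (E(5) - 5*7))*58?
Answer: -8990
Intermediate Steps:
E(Y) = Y²
(-145 + (E(5) - 5*7))*58 = (-145 + (5² - 5*7))*58 = (-145 + (25 - 35))*58 = (-145 - 10)*58 = -155*58 = -8990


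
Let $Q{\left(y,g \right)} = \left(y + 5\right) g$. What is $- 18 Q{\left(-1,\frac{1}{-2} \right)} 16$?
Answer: $576$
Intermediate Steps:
$Q{\left(y,g \right)} = g \left(5 + y\right)$ ($Q{\left(y,g \right)} = \left(5 + y\right) g = g \left(5 + y\right)$)
$- 18 Q{\left(-1,\frac{1}{-2} \right)} 16 = - 18 \frac{5 - 1}{-2} \cdot 16 = - 18 \left(\left(- \frac{1}{2}\right) 4\right) 16 = \left(-18\right) \left(-2\right) 16 = 36 \cdot 16 = 576$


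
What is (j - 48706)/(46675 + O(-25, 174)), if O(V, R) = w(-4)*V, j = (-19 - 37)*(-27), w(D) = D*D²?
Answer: -47194/48275 ≈ -0.97761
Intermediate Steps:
w(D) = D³
j = 1512 (j = -56*(-27) = 1512)
O(V, R) = -64*V (O(V, R) = (-4)³*V = -64*V)
(j - 48706)/(46675 + O(-25, 174)) = (1512 - 48706)/(46675 - 64*(-25)) = -47194/(46675 + 1600) = -47194/48275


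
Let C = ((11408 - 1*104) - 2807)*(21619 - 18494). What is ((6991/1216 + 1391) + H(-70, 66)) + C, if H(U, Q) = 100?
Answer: 32290420047/1216 ≈ 2.6555e+7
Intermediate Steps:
C = 26553125 (C = ((11408 - 104) - 2807)*3125 = (11304 - 2807)*3125 = 8497*3125 = 26553125)
((6991/1216 + 1391) + H(-70, 66)) + C = ((6991/1216 + 1391) + 100) + 26553125 = (1698447/1216 + 100) + 26553125 = 1820047/1216 + 26553125 = 32290420047/1216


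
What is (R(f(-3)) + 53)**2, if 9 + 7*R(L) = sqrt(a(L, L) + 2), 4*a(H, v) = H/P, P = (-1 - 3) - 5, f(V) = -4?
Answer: (1086 + sqrt(19))**2/441 ≈ 2695.9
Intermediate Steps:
P = -9 (P = -4 - 5 = -9)
a(H, v) = -H/36 (a(H, v) = (H/(-9))/4 = (H*(-1/9))/4 = (-H/9)/4 = -H/36)
R(L) = -9/7 + sqrt(2 - L/36)/7 (R(L) = -9/7 + sqrt(-L/36 + 2)/7 = -9/7 + sqrt(2 - L/36)/7)
(R(f(-3)) + 53)**2 = ((-9/7 + sqrt(72 - 1*(-4))/42) + 53)**2 = ((-9/7 + sqrt(72 + 4)/42) + 53)**2 = ((-9/7 + sqrt(76)/42) + 53)**2 = ((-9/7 + (2*sqrt(19))/42) + 53)**2 = ((-9/7 + sqrt(19)/21) + 53)**2 = (362/7 + sqrt(19)/21)**2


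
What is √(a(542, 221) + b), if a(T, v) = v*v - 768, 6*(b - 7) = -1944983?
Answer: I*√9939018/6 ≈ 525.44*I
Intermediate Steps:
b = -1944941/6 (b = 7 + (⅙)*(-1944983) = 7 - 1944983/6 = -1944941/6 ≈ -3.2416e+5)
a(T, v) = -768 + v² (a(T, v) = v² - 768 = -768 + v²)
√(a(542, 221) + b) = √((-768 + 221²) - 1944941/6) = √((-768 + 48841) - 1944941/6) = √(48073 - 1944941/6) = √(-1656503/6) = I*√9939018/6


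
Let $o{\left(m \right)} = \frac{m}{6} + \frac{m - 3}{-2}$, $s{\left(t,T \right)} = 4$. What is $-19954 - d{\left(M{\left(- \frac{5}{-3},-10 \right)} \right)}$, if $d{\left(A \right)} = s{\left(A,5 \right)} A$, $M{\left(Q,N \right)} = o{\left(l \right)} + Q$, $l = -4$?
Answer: $-19972$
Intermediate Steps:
$o{\left(m \right)} = \frac{3}{2} - \frac{m}{3}$ ($o{\left(m \right)} = m \frac{1}{6} + \left(-3 + m\right) \left(- \frac{1}{2}\right) = \frac{m}{6} - \left(- \frac{3}{2} + \frac{m}{2}\right) = \frac{3}{2} - \frac{m}{3}$)
$M{\left(Q,N \right)} = \frac{17}{6} + Q$ ($M{\left(Q,N \right)} = \left(\frac{3}{2} - - \frac{4}{3}\right) + Q = \left(\frac{3}{2} + \frac{4}{3}\right) + Q = \frac{17}{6} + Q$)
$d{\left(A \right)} = 4 A$
$-19954 - d{\left(M{\left(- \frac{5}{-3},-10 \right)} \right)} = -19954 - 4 \left(\frac{17}{6} - \frac{5}{-3}\right) = -19954 - 4 \left(\frac{17}{6} - - \frac{5}{3}\right) = -19954 - 4 \left(\frac{17}{6} + \frac{5}{3}\right) = -19954 - 4 \cdot \frac{9}{2} = -19954 - 18 = -19972$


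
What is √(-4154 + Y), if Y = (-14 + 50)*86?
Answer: 23*I*√2 ≈ 32.527*I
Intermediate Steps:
Y = 3096 (Y = 36*86 = 3096)
√(-4154 + Y) = √(-4154 + 3096) = √(-1058) = 23*I*√2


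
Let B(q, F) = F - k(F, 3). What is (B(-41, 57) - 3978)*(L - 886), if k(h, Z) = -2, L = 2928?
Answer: -8002598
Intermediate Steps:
B(q, F) = 2 + F (B(q, F) = F - 1*(-2) = F + 2 = 2 + F)
(B(-41, 57) - 3978)*(L - 886) = ((2 + 57) - 3978)*(2928 - 886) = (59 - 3978)*2042 = -3919*2042 = -8002598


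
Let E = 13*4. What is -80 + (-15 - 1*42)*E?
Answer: -3044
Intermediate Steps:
E = 52
-80 + (-15 - 1*42)*E = -80 + (-15 - 1*42)*52 = -80 + (-15 - 42)*52 = -80 - 57*52 = -80 - 2964 = -3044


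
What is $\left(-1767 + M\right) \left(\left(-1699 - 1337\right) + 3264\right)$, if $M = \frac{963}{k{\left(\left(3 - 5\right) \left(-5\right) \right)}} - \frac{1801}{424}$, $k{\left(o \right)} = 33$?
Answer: $- \frac{463124715}{1166} \approx -3.9719 \cdot 10^{5}$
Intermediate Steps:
$M = \frac{116293}{4664}$ ($M = \frac{963}{33} - \frac{1801}{424} = 963 \cdot \frac{1}{33} - \frac{1801}{424} = \frac{321}{11} - \frac{1801}{424} = \frac{116293}{4664} \approx 24.934$)
$\left(-1767 + M\right) \left(\left(-1699 - 1337\right) + 3264\right) = \left(-1767 + \frac{116293}{4664}\right) \left(\left(-1699 - 1337\right) + 3264\right) = - \frac{8124995 \left(\left(-1699 - 1337\right) + 3264\right)}{4664} = - \frac{8124995 \left(-3036 + 3264\right)}{4664} = \left(- \frac{8124995}{4664}\right) 228 = - \frac{463124715}{1166}$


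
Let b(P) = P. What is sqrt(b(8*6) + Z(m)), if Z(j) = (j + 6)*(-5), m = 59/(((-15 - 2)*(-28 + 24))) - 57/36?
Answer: sqrt(224502)/102 ≈ 4.6453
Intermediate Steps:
m = -73/102 (m = 59/((-17*(-4))) - 57*1/36 = 59/68 - 19/12 = -73/102 ≈ -0.71569)
Z(j) = -30 - 5*j (Z(j) = (6 + j)*(-5) = -30 - 5*j)
sqrt(b(8*6) + Z(m)) = sqrt(8*6 + (-30 - 5*(-73/102))) = sqrt(48 + (-30 + 365/102)) = sqrt(48 - 2695/102) = sqrt(2201/102) = sqrt(224502)/102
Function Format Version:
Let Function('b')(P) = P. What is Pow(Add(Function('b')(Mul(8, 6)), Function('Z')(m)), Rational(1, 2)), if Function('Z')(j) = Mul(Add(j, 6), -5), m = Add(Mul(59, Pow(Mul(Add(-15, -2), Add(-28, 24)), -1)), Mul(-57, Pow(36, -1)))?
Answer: Mul(Rational(1, 102), Pow(224502, Rational(1, 2))) ≈ 4.6453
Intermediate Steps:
m = Rational(-73, 102) (m = Add(Mul(59, Pow(Mul(-17, -4), -1)), Mul(-57, Rational(1, 36))) = Add(Mul(59, Pow(68, -1)), Rational(-19, 12)) = Add(Mul(59, Rational(1, 68)), Rational(-19, 12)) = Add(Rational(59, 68), Rational(-19, 12)) = Rational(-73, 102) ≈ -0.71569)
Function('Z')(j) = Add(-30, Mul(-5, j)) (Function('Z')(j) = Mul(Add(6, j), -5) = Add(-30, Mul(-5, j)))
Pow(Add(Function('b')(Mul(8, 6)), Function('Z')(m)), Rational(1, 2)) = Pow(Add(Mul(8, 6), Add(-30, Mul(-5, Rational(-73, 102)))), Rational(1, 2)) = Pow(Add(48, Add(-30, Rational(365, 102))), Rational(1, 2)) = Pow(Add(48, Rational(-2695, 102)), Rational(1, 2)) = Pow(Rational(2201, 102), Rational(1, 2)) = Mul(Rational(1, 102), Pow(224502, Rational(1, 2)))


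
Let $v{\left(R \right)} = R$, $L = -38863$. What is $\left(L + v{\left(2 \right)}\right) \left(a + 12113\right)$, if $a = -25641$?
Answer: $525711608$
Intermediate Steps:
$\left(L + v{\left(2 \right)}\right) \left(a + 12113\right) = \left(-38863 + 2\right) \left(-25641 + 12113\right) = \left(-38861\right) \left(-13528\right) = 525711608$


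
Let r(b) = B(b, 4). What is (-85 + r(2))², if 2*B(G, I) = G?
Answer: 7056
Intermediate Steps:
B(G, I) = G/2
r(b) = b/2
(-85 + r(2))² = (-85 + (½)*2)² = (-85 + 1)² = (-84)² = 7056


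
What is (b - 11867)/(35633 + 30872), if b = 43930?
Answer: 32063/66505 ≈ 0.48211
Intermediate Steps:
(b - 11867)/(35633 + 30872) = (43930 - 11867)/(35633 + 30872) = 32063/66505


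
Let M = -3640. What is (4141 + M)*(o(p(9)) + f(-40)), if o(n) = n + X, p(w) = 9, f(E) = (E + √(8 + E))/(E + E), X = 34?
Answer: 43587/2 - 501*I*√2/20 ≈ 21794.0 - 35.426*I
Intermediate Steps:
f(E) = (E + √(8 + E))/(2*E) (f(E) = (E + √(8 + E))/((2*E)) = (E + √(8 + E))*(1/(2*E)) = (E + √(8 + E))/(2*E))
o(n) = 34 + n (o(n) = n + 34 = 34 + n)
(4141 + M)*(o(p(9)) + f(-40)) = (4141 - 3640)*((34 + 9) + (½)*(-40 + √(8 - 40))/(-40)) = 501*(43 + (½)*(-1/40)*(-40 + √(-32))) = 501*(43 + (½)*(-1/40)*(-40 + 4*I*√2)) = 501*(43 + (½ - I*√2/20)) = 501*(87/2 - I*√2/20) = 43587/2 - 501*I*√2/20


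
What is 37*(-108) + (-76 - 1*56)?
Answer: -4128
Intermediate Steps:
37*(-108) + (-76 - 1*56) = -3996 + (-76 - 56) = -3996 - 132 = -4128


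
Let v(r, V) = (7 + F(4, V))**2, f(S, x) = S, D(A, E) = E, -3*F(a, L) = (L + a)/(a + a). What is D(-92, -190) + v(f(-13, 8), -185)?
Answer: 12361/576 ≈ 21.460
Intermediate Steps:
F(a, L) = -(L + a)/(6*a) (F(a, L) = -(L + a)/(3*(a + a)) = -(L + a)/(3*(2*a)) = -(L + a)*1/(2*a)/3 = -(L + a)/(6*a))
v(r, V) = (41/6 - V/24)**2 (v(r, V) = (7 + (1/6)*(-V - 1*4)/4)**2 = (7 + (1/6)*(1/4)*(-V - 4))**2 = (7 + (1/6)*(1/4)*(-4 - V))**2 = (7 + (-1/6 - V/24))**2 = (41/6 - V/24)**2)
D(-92, -190) + v(f(-13, 8), -185) = -190 + (-164 - 185)**2/576 = -190 + (1/576)*(-349)**2 = -190 + (1/576)*121801 = -190 + 121801/576 = 12361/576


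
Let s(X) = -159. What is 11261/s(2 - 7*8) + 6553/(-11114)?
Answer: -126196681/1767126 ≈ -71.414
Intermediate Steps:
11261/s(2 - 7*8) + 6553/(-11114) = 11261/(-159) + 6553/(-11114) = 11261*(-1/159) + 6553*(-1/11114) = -11261/159 - 6553/11114 = -126196681/1767126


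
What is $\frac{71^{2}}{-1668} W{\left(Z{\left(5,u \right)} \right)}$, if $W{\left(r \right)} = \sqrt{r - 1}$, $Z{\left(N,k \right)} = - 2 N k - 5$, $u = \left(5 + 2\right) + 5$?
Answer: $- \frac{5041 i \sqrt{14}}{556} \approx - 33.924 i$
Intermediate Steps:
$u = 12$ ($u = 7 + 5 = 12$)
$Z{\left(N,k \right)} = -5 - 2 N k$ ($Z{\left(N,k \right)} = - 2 N k - 5 = -5 - 2 N k$)
$W{\left(r \right)} = \sqrt{-1 + r}$
$\frac{71^{2}}{-1668} W{\left(Z{\left(5,u \right)} \right)} = \frac{71^{2}}{-1668} \sqrt{-1 - \left(5 + 10 \cdot 12\right)} = 5041 \left(- \frac{1}{1668}\right) \sqrt{-1 - 125} = - \frac{5041 \sqrt{-1 - 125}}{1668} = - \frac{5041 \sqrt{-126}}{1668} = - \frac{5041 \cdot 3 i \sqrt{14}}{1668} = - \frac{5041 i \sqrt{14}}{556}$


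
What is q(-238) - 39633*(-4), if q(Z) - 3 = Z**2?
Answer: 215179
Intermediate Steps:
q(Z) = 3 + Z**2
q(-238) - 39633*(-4) = (3 + (-238)**2) - 39633*(-4) = (3 + 56644) + 158532 = 56647 + 158532 = 215179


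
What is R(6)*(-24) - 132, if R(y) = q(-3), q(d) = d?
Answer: -60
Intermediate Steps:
R(y) = -3
R(6)*(-24) - 132 = -3*(-24) - 132 = 72 - 132 = -60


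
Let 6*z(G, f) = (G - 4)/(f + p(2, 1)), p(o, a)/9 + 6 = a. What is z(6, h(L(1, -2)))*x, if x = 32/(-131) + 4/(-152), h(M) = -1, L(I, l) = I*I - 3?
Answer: 449/228988 ≈ 0.0019608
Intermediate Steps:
L(I, l) = -3 + I² (L(I, l) = I² - 3 = -3 + I²)
p(o, a) = -54 + 9*a
z(G, f) = (-4 + G)/(6*(-45 + f)) (z(G, f) = ((G - 4)/(f + (-54 + 9*1)))/6 = ((-4 + G)/(f + (-54 + 9)))/6 = ((-4 + G)/(f - 45))/6 = ((-4 + G)/(-45 + f))/6 = (-4 + G)/(6*(-45 + f)))
x = -1347/4978 (x = 32*(-1/131) + 4*(-1/152) = -32/131 - 1/38 = -1347/4978 ≈ -0.27059)
z(6, h(L(1, -2)))*x = ((-4 + 6)/(6*(-45 - 1)))*(-1347/4978) = ((⅙)*2/(-46))*(-1347/4978) = ((⅙)*(-1/46)*2)*(-1347/4978) = -1/138*(-1347/4978) = 449/228988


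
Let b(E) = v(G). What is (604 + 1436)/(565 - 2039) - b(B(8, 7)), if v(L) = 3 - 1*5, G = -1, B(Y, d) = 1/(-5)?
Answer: 454/737 ≈ 0.61601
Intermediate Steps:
B(Y, d) = -1/5 (B(Y, d) = 1*(-1/5) = -1/5)
v(L) = -2 (v(L) = 3 - 5 = -2)
b(E) = -2
(604 + 1436)/(565 - 2039) - b(B(8, 7)) = (604 + 1436)/(565 - 2039) - 1*(-2) = 2040/(-1474) + 2 = 2040*(-1/1474) + 2 = -1020/737 + 2 = 454/737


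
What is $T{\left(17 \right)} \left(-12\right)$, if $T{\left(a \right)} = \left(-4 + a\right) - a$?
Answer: $48$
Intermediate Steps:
$T{\left(a \right)} = -4$
$T{\left(17 \right)} \left(-12\right) = \left(-4\right) \left(-12\right) = 48$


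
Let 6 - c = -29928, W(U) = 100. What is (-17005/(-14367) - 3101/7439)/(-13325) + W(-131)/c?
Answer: 23326564218158/7104955662362025 ≈ 0.0032831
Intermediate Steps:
c = 29934 (c = 6 - 1*(-29928) = 6 + 29928 = 29934)
(-17005/(-14367) - 3101/7439)/(-13325) + W(-131)/c = (-17005/(-14367) - 3101/7439)/(-13325) + 100/29934 = (-17005*(-1/14367) - 3101*1/7439)*(-1/13325) + 100*(1/29934) = (17005/14367 - 3101/7439)*(-1/13325) + 50/14967 = (81948128/106876113)*(-1/13325) + 50/14967 = -81948128/1424124205725 + 50/14967 = 23326564218158/7104955662362025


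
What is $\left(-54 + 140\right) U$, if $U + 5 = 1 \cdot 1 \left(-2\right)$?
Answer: $-602$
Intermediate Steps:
$U = -7$ ($U = -5 + 1 \cdot 1 \left(-2\right) = -5 + 1 \left(-2\right) = -5 - 2 = -7$)
$\left(-54 + 140\right) U = \left(-54 + 140\right) \left(-7\right) = 86 \left(-7\right) = -602$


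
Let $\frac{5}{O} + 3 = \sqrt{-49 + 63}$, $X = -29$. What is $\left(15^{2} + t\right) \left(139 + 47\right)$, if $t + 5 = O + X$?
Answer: $36084 + 186 \sqrt{14} \approx 36780.0$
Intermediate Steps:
$O = \frac{5}{-3 + \sqrt{14}}$ ($O = \frac{5}{-3 + \sqrt{-49 + 63}} = \frac{5}{-3 + \sqrt{14}} \approx 6.7417$)
$t = -31 + \sqrt{14}$ ($t = -5 - \left(26 - \sqrt{14}\right) = -31 + \sqrt{14} \approx -27.258$)
$\left(15^{2} + t\right) \left(139 + 47\right) = \left(15^{2} - \left(31 - \sqrt{14}\right)\right) \left(139 + 47\right) = \left(225 - \left(31 - \sqrt{14}\right)\right) 186 = \left(194 + \sqrt{14}\right) 186 = 36084 + 186 \sqrt{14}$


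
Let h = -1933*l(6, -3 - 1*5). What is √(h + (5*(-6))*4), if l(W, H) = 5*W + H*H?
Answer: I*√181822 ≈ 426.41*I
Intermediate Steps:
l(W, H) = H² + 5*W (l(W, H) = 5*W + H² = H² + 5*W)
h = -181702 (h = -1933*((-3 - 1*5)² + 5*6) = -1933*((-3 - 5)² + 30) = -1933*((-8)² + 30) = -1933*(64 + 30) = -1933*94 = -181702)
√(h + (5*(-6))*4) = √(-181702 + (5*(-6))*4) = √(-181702 - 30*4) = √(-181702 - 120) = √(-181822) = I*√181822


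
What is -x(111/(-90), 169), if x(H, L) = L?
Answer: -169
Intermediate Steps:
-x(111/(-90), 169) = -1*169 = -169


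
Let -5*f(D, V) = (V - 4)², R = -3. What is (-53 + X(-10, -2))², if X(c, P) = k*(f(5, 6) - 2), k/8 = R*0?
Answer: 2809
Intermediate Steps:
f(D, V) = -(-4 + V)²/5 (f(D, V) = -(V - 4)²/5 = -(-4 + V)²/5)
k = 0 (k = 8*(-3*0) = 8*0 = 0)
X(c, P) = 0 (X(c, P) = 0*(-(-4 + 6)²/5 - 2) = 0*(-⅕*2² - 2) = 0*(-⅕*4 - 2) = 0*(-⅘ - 2) = 0*(-14/5) = 0)
(-53 + X(-10, -2))² = (-53 + 0)² = (-53)² = 2809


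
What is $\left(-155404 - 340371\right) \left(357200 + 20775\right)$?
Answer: $-187390555625$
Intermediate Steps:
$\left(-155404 - 340371\right) \left(357200 + 20775\right) = \left(-495775\right) 377975 = -187390555625$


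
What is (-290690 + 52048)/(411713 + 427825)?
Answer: -119321/419769 ≈ -0.28425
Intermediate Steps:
(-290690 + 52048)/(411713 + 427825) = -238642/839538 = -238642*1/839538 = -119321/419769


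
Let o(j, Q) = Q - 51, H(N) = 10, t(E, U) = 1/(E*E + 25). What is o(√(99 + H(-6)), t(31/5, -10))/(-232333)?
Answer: 80861/368480138 ≈ 0.00021944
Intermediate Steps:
t(E, U) = 1/(25 + E²) (t(E, U) = 1/(E² + 25) = 1/(25 + E²))
o(j, Q) = -51 + Q
o(√(99 + H(-6)), t(31/5, -10))/(-232333) = (-51 + 1/(25 + (31/5)²))/(-232333) = (-51 + 1/(25 + (31*(⅕))²))*(-1/232333) = (-51 + 1/(25 + (31/5)²))*(-1/232333) = (-51 + 1/(25 + 961/25))*(-1/232333) = (-51 + 1/(1586/25))*(-1/232333) = (-51 + 25/1586)*(-1/232333) = -80861/1586*(-1/232333) = 80861/368480138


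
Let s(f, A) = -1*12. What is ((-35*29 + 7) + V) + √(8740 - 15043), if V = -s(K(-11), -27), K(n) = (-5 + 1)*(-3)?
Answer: -996 + I*√6303 ≈ -996.0 + 79.391*I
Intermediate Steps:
K(n) = 12 (K(n) = -4*(-3) = 12)
s(f, A) = -12
V = 12 (V = -1*(-12) = 12)
((-35*29 + 7) + V) + √(8740 - 15043) = ((-35*29 + 7) + 12) + √(8740 - 15043) = ((-1015 + 7) + 12) + √(-6303) = (-1008 + 12) + I*√6303 = -996 + I*√6303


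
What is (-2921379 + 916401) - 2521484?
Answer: -4526462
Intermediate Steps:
(-2921379 + 916401) - 2521484 = -2004978 - 2521484 = -4526462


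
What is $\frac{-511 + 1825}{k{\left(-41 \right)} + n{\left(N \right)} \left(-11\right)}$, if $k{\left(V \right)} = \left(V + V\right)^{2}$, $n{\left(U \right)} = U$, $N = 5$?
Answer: $\frac{146}{741} \approx 0.19703$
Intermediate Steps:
$k{\left(V \right)} = 4 V^{2}$ ($k{\left(V \right)} = \left(2 V\right)^{2} = 4 V^{2}$)
$\frac{-511 + 1825}{k{\left(-41 \right)} + n{\left(N \right)} \left(-11\right)} = \frac{-511 + 1825}{4 \left(-41\right)^{2} + 5 \left(-11\right)} = \frac{1314}{4 \cdot 1681 - 55} = \frac{1314}{6724 - 55} = \frac{1314}{6669} = 1314 \cdot \frac{1}{6669} = \frac{146}{741}$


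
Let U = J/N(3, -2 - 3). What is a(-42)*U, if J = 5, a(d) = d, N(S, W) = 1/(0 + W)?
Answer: 1050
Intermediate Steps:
N(S, W) = 1/W
U = -25 (U = 5/(1/(-2 - 3)) = 5/(1/(-5)) = 5/(-1/5) = 5*(-5) = -25)
a(-42)*U = -42*(-25) = 1050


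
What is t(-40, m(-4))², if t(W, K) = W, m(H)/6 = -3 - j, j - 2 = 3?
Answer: 1600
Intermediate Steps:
j = 5 (j = 2 + 3 = 5)
m(H) = -48 (m(H) = 6*(-3 - 1*5) = 6*(-3 - 5) = 6*(-8) = -48)
t(-40, m(-4))² = (-40)² = 1600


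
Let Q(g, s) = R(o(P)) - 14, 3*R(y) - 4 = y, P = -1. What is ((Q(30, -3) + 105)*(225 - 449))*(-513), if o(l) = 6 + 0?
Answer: 10840032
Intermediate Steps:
o(l) = 6
R(y) = 4/3 + y/3
Q(g, s) = -32/3 (Q(g, s) = (4/3 + (⅓)*6) - 14 = (4/3 + 2) - 14 = 10/3 - 14 = -32/3)
((Q(30, -3) + 105)*(225 - 449))*(-513) = ((-32/3 + 105)*(225 - 449))*(-513) = ((283/3)*(-224))*(-513) = -63392/3*(-513) = 10840032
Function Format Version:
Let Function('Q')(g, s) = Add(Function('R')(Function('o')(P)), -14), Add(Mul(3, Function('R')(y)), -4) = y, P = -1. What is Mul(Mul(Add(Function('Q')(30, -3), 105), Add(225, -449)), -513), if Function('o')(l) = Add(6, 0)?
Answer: 10840032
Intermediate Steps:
Function('o')(l) = 6
Function('R')(y) = Add(Rational(4, 3), Mul(Rational(1, 3), y))
Function('Q')(g, s) = Rational(-32, 3) (Function('Q')(g, s) = Add(Add(Rational(4, 3), Mul(Rational(1, 3), 6)), -14) = Add(Add(Rational(4, 3), 2), -14) = Add(Rational(10, 3), -14) = Rational(-32, 3))
Mul(Mul(Add(Function('Q')(30, -3), 105), Add(225, -449)), -513) = Mul(Mul(Add(Rational(-32, 3), 105), Add(225, -449)), -513) = Mul(Mul(Rational(283, 3), -224), -513) = Mul(Rational(-63392, 3), -513) = 10840032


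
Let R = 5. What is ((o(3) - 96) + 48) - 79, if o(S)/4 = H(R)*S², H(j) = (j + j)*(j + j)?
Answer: 3473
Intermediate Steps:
H(j) = 4*j² (H(j) = (2*j)*(2*j) = 4*j²)
o(S) = 400*S² (o(S) = 4*((4*5²)*S²) = 4*((4*25)*S²) = 4*(100*S²) = 400*S²)
((o(3) - 96) + 48) - 79 = ((400*3² - 96) + 48) - 79 = ((400*9 - 96) + 48) - 79 = ((3600 - 96) + 48) - 79 = (3504 + 48) - 79 = 3552 - 79 = 3473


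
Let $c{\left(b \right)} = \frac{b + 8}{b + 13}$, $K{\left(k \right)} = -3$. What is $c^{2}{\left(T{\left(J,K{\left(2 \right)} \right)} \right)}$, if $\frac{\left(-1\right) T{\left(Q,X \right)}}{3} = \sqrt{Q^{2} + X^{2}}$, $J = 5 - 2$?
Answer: $\frac{7414}{49} + \frac{5220 \sqrt{2}}{49} \approx 301.96$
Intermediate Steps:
$J = 3$ ($J = 5 - 2 = 3$)
$T{\left(Q,X \right)} = - 3 \sqrt{Q^{2} + X^{2}}$
$c{\left(b \right)} = \frac{8 + b}{13 + b}$
$c^{2}{\left(T{\left(J,K{\left(2 \right)} \right)} \right)} = \left(\frac{8 - 3 \sqrt{3^{2} + \left(-3\right)^{2}}}{13 - 3 \sqrt{3^{2} + \left(-3\right)^{2}}}\right)^{2} = \left(\frac{8 - 3 \sqrt{9 + 9}}{13 - 3 \sqrt{9 + 9}}\right)^{2} = \left(\frac{8 - 3 \sqrt{18}}{13 - 3 \sqrt{18}}\right)^{2} = \left(\frac{8 - 3 \cdot 3 \sqrt{2}}{13 - 3 \cdot 3 \sqrt{2}}\right)^{2} = \left(\frac{8 - 9 \sqrt{2}}{13 - 9 \sqrt{2}}\right)^{2} = \frac{\left(8 - 9 \sqrt{2}\right)^{2}}{\left(13 - 9 \sqrt{2}\right)^{2}}$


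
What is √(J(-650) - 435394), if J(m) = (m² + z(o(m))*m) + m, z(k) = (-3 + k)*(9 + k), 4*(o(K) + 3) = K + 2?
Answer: 2*I*√4262186 ≈ 4129.0*I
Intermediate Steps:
o(K) = -5/2 + K/4 (o(K) = -3 + (K + 2)/4 = -3 + (2 + K)/4 = -3 + (½ + K/4) = -5/2 + K/4)
J(m) = m + m² + m*(-42 + (-5/2 + m/4)² + 3*m/2) (J(m) = (m² + (-27 + (-5/2 + m/4)² + 6*(-5/2 + m/4))*m) + m = (m² + (-27 + (-5/2 + m/4)² + (-15 + 3*m/2))*m) + m = (m² + (-42 + (-5/2 + m/4)² + 3*m/2)*m) + m = (m² + m*(-42 + (-5/2 + m/4)² + 3*m/2)) + m = m + m² + m*(-42 + (-5/2 + m/4)² + 3*m/2))
√(J(-650) - 435394) = √((1/16)*(-650)*(-556 + (-650)² + 20*(-650)) - 435394) = √((1/16)*(-650)*(-556 + 422500 - 13000) - 435394) = √((1/16)*(-650)*408944 - 435394) = √(-16613350 - 435394) = √(-17048744) = 2*I*√4262186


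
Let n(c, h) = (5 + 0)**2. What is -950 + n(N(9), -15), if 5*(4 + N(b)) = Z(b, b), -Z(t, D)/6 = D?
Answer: -925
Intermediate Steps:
Z(t, D) = -6*D
N(b) = -4 - 6*b/5 (N(b) = -4 + (-6*b)/5 = -4 - 6*b/5)
n(c, h) = 25 (n(c, h) = 5**2 = 25)
-950 + n(N(9), -15) = -950 + 25 = -925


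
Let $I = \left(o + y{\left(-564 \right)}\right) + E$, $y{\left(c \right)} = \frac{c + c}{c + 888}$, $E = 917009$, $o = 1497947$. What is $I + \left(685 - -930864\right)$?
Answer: $\frac{90355541}{27} \approx 3.3465 \cdot 10^{6}$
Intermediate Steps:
$y{\left(c \right)} = \frac{2 c}{888 + c}$
$I = \frac{65203718}{27}$ ($I = \left(1497947 + 2 \left(-564\right) \frac{1}{888 - 564}\right) + 917009 = \left(1497947 + 2 \left(-564\right) \frac{1}{324}\right) + 917009 = \left(1497947 - \frac{94}{27}\right) + 917009 = \frac{40444475}{27} + 917009 = \frac{65203718}{27} \approx 2.415 \cdot 10^{6}$)
$I + \left(685 - -930864\right) = \frac{65203718}{27} + \left(685 - -930864\right) = \frac{65203718}{27} + \left(685 + 930864\right) = \frac{65203718}{27} + 931549 = \frac{90355541}{27}$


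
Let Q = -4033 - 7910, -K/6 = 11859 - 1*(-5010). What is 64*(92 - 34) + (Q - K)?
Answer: 92983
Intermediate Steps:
K = -101214 (K = -6*(11859 - 1*(-5010)) = -6*(11859 + 5010) = -6*16869 = -101214)
Q = -11943
64*(92 - 34) + (Q - K) = 64*(92 - 34) + (-11943 - 1*(-101214)) = 64*58 + (-11943 + 101214) = 3712 + 89271 = 92983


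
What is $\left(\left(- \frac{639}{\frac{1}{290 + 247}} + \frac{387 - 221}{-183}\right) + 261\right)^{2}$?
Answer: $\frac{3937257791895184}{33489} \approx 1.1757 \cdot 10^{11}$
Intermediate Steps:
$\left(\left(- \frac{639}{\frac{1}{290 + 247}} + \frac{387 - 221}{-183}\right) + 261\right)^{2} = \left(\left(- \frac{639}{\frac{1}{537}} + \left(387 - 221\right) \left(- \frac{1}{183}\right)\right) + 261\right)^{2} = \left(\left(- 639 \frac{1}{\frac{1}{537}} + 166 \left(- \frac{1}{183}\right)\right) + 261\right)^{2} = \left(\left(\left(-639\right) 537 - \frac{166}{183}\right) + 261\right)^{2} = \left(\left(-343143 - \frac{166}{183}\right) + 261\right)^{2} = \left(- \frac{62795335}{183} + 261\right)^{2} = \left(- \frac{62747572}{183}\right)^{2} = \frac{3937257791895184}{33489}$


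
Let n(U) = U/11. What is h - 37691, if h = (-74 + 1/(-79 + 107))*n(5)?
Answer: -11619183/308 ≈ -37725.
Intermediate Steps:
n(U) = U/11 (n(U) = U*(1/11) = U/11)
h = -10355/308 (h = (-74 + 1/(-79 + 107))*((1/11)*5) = (-74 + 1/28)*(5/11) = -2071/28*5/11 = -10355/308 ≈ -33.620)
h - 37691 = -10355/308 - 37691 = -11619183/308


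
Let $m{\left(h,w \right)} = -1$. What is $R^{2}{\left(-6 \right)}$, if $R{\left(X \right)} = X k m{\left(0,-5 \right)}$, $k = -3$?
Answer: $324$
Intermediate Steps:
$R{\left(X \right)} = 3 X$ ($R{\left(X \right)} = X \left(-3\right) \left(-1\right) = - 3 X \left(-1\right) = 3 X$)
$R^{2}{\left(-6 \right)} = \left(3 \left(-6\right)\right)^{2} = \left(-18\right)^{2} = 324$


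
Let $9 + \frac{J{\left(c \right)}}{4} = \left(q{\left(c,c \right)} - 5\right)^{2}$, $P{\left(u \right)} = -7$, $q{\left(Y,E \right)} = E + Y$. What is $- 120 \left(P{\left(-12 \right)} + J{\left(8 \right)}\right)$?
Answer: $-52920$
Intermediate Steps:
$J{\left(c \right)} = -36 + 4 \left(-5 + 2 c\right)^{2}$ ($J{\left(c \right)} = -36 + 4 \left(\left(c + c\right) - 5\right)^{2} = -36 + 4 \left(2 c - 5\right)^{2} = -36 + 4 \left(-5 + 2 c\right)^{2}$)
$- 120 \left(P{\left(-12 \right)} + J{\left(8 \right)}\right) = - 120 \left(-7 - \left(36 - 4 \left(-5 + 2 \cdot 8\right)^{2}\right)\right) = - 120 \left(-7 - \left(36 - 4 \left(-5 + 16\right)^{2}\right)\right) = - 120 \left(-7 - \left(36 - 4 \cdot 11^{2}\right)\right) = - 120 \left(-7 + \left(-36 + 4 \cdot 121\right)\right) = - 120 \left(-7 + \left(-36 + 484\right)\right) = - 120 \left(-7 + 448\right) = \left(-120\right) 441 = -52920$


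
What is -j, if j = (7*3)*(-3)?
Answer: 63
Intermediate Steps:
j = -63 (j = 21*(-3) = -63)
-j = -1*(-63) = 63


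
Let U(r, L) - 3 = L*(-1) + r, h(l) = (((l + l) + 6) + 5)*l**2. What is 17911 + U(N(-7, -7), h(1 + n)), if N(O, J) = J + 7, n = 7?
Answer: 16186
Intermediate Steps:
N(O, J) = 7 + J
h(l) = l**2*(11 + 2*l) (h(l) = ((2*l + 6) + 5)*l**2 = ((6 + 2*l) + 5)*l**2 = (11 + 2*l)*l**2 = l**2*(11 + 2*l))
U(r, L) = 3 + r - L (U(r, L) = 3 + (L*(-1) + r) = 3 + (-L + r) = 3 + (r - L) = 3 + r - L)
17911 + U(N(-7, -7), h(1 + n)) = 17911 + (3 + (7 - 7) - (1 + 7)**2*(11 + 2*(1 + 7))) = 17911 + (3 + 0 - 8**2*(11 + 2*8)) = 17911 + (3 + 0 - 64*(11 + 16)) = 17911 + (3 + 0 - 64*27) = 17911 + (3 + 0 - 1*1728) = 17911 + (3 + 0 - 1728) = 17911 - 1725 = 16186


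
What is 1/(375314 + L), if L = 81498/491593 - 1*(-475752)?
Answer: 491593/418378169636 ≈ 1.1750e-6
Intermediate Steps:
L = 233876434434/491593 (L = 81498*(1/491593) + 475752 = 81498/491593 + 475752 = 233876434434/491593 ≈ 4.7575e+5)
1/(375314 + L) = 1/(375314 + 233876434434/491593) = 1/(418378169636/491593) = 491593/418378169636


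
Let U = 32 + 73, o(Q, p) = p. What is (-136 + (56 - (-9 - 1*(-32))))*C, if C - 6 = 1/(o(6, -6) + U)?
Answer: -61285/99 ≈ -619.04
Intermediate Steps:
U = 105
C = 595/99 (C = 6 + 1/(-6 + 105) = 6 + 1/99 = 595/99 ≈ 6.0101)
(-136 + (56 - (-9 - 1*(-32))))*C = (-136 + (56 - (-9 - 1*(-32))))*(595/99) = (-136 + (56 - (-9 + 32)))*(595/99) = (-136 + (56 - 1*23))*(595/99) = (-136 + (56 - 23))*(595/99) = (-136 + 33)*(595/99) = -103*595/99 = -61285/99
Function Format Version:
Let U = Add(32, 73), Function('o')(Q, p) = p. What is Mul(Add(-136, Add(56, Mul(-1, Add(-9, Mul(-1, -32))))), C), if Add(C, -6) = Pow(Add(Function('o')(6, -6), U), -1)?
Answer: Rational(-61285, 99) ≈ -619.04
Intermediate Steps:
U = 105
C = Rational(595, 99) (C = Add(6, Pow(Add(-6, 105), -1)) = Add(6, Pow(99, -1)) = Add(6, Rational(1, 99)) = Rational(595, 99) ≈ 6.0101)
Mul(Add(-136, Add(56, Mul(-1, Add(-9, Mul(-1, -32))))), C) = Mul(Add(-136, Add(56, Mul(-1, Add(-9, Mul(-1, -32))))), Rational(595, 99)) = Mul(Add(-136, Add(56, Mul(-1, Add(-9, 32)))), Rational(595, 99)) = Mul(Add(-136, Add(56, Mul(-1, 23))), Rational(595, 99)) = Mul(Add(-136, Add(56, -23)), Rational(595, 99)) = Mul(Add(-136, 33), Rational(595, 99)) = Mul(-103, Rational(595, 99)) = Rational(-61285, 99)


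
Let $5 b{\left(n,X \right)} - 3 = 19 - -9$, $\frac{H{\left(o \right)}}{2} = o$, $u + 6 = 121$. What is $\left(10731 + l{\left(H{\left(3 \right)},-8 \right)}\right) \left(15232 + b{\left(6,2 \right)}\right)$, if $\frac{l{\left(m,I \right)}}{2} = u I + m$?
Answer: $\frac{678328473}{5} \approx 1.3567 \cdot 10^{8}$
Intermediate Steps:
$u = 115$ ($u = -6 + 121 = 115$)
$H{\left(o \right)} = 2 o$
$b{\left(n,X \right)} = \frac{31}{5}$ ($b{\left(n,X \right)} = \frac{3}{5} + \frac{19 - -9}{5} = \frac{3}{5} + \frac{19 + 9}{5} = \frac{3}{5} + \frac{1}{5} \cdot 28 = \frac{3}{5} + \frac{28}{5} = \frac{31}{5}$)
$l{\left(m,I \right)} = 2 m + 230 I$ ($l{\left(m,I \right)} = 2 \left(115 I + m\right) = 2 \left(m + 115 I\right) = 2 m + 230 I$)
$\left(10731 + l{\left(H{\left(3 \right)},-8 \right)}\right) \left(15232 + b{\left(6,2 \right)}\right) = \left(10731 + \left(2 \cdot 2 \cdot 3 + 230 \left(-8\right)\right)\right) \left(15232 + \frac{31}{5}\right) = \left(10731 + \left(2 \cdot 6 - 1840\right)\right) \frac{76191}{5} = \left(10731 + \left(12 - 1840\right)\right) \frac{76191}{5} = \left(10731 - 1828\right) \frac{76191}{5} = 8903 \cdot \frac{76191}{5} = \frac{678328473}{5}$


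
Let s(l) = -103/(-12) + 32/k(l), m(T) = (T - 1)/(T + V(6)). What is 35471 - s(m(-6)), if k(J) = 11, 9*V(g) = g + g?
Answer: 4680655/132 ≈ 35460.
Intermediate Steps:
V(g) = 2*g/9 (V(g) = (g + g)/9 = (2*g)/9 = 2*g/9)
m(T) = (-1 + T)/(4/3 + T) (m(T) = (T - 1)/(T + (2/9)*6) = (-1 + T)/(T + 4/3) = (-1 + T)/(4/3 + T))
s(l) = 1517/132 (s(l) = -103/(-12) + 32/11 = -103*(-1/12) + 32*(1/11) = 103/12 + 32/11 = 1517/132)
35471 - s(m(-6)) = 35471 - 1*1517/132 = 35471 - 1517/132 = 4680655/132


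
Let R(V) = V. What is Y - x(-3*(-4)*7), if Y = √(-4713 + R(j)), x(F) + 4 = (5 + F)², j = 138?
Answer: -7917 + 5*I*√183 ≈ -7917.0 + 67.639*I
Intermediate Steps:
x(F) = -4 + (5 + F)²
Y = 5*I*√183 (Y = √(-4713 + 138) = √(-4575) = 5*I*√183 ≈ 67.639*I)
Y - x(-3*(-4)*7) = 5*I*√183 - (-4 + (5 - 3*(-4)*7)²) = 5*I*√183 - (-4 + (5 + 12*7)²) = 5*I*√183 - (-4 + (5 + 84)²) = 5*I*√183 - (-4 + 89²) = 5*I*√183 - (-4 + 7921) = 5*I*√183 - 1*7917 = 5*I*√183 - 7917 = -7917 + 5*I*√183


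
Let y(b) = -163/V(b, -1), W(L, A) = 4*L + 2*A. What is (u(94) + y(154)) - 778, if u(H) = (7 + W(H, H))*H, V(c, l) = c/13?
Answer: 8143865/154 ≈ 52882.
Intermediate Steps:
W(L, A) = 2*A + 4*L
V(c, l) = c/13 (V(c, l) = c*(1/13) = c/13)
u(H) = H*(7 + 6*H) (u(H) = (7 + (2*H + 4*H))*H = (7 + 6*H)*H = H*(7 + 6*H))
y(b) = -2119/b (y(b) = -163*13/b = -2119/b)
(u(94) + y(154)) - 778 = (94*(7 + 6*94) - 2119/154) - 778 = (94*(7 + 564) - 2119*1/154) - 778 = (94*571 - 2119/154) - 778 = (53674 - 2119/154) - 778 = 8263677/154 - 778 = 8143865/154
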